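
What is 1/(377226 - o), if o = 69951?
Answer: 1/307275 ≈ 3.2544e-6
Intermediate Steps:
1/(377226 - o) = 1/(377226 - 1*69951) = 1/(377226 - 69951) = 1/307275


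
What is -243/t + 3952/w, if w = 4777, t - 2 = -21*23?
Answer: 3061723/2297737 ≈ 1.3325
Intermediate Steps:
t = -481 (t = 2 - 21*23 = 2 - 483 = -481)
-243/t + 3952/w = -243/(-481) + 3952/4777 = -243*(-1/481) + 3952*(1/4777) = 243/481 + 3952/4777 = 3061723/2297737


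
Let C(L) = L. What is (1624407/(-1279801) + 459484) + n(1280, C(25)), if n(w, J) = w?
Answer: 589684603557/1279801 ≈ 4.6076e+5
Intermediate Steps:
(1624407/(-1279801) + 459484) + n(1280, C(25)) = (1624407/(-1279801) + 459484) + 1280 = (1624407*(-1/1279801) + 459484) + 1280 = (-1624407/1279801 + 459484) + 1280 = 588046458277/1279801 + 1280 = 589684603557/1279801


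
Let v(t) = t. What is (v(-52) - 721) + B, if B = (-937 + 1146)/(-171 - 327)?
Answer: -385163/498 ≈ -773.42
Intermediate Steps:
B = -209/498 (B = 209/(-498) = 209*(-1/498) = -209/498 ≈ -0.41968)
(v(-52) - 721) + B = (-52 - 721) - 209/498 = -773 - 209/498 = -385163/498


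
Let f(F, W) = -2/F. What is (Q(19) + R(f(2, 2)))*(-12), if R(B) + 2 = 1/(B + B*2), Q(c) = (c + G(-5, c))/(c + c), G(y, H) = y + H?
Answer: 334/19 ≈ 17.579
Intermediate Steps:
G(y, H) = H + y
Q(c) = (-5 + 2*c)/(2*c) (Q(c) = (c + (c - 5))/(c + c) = (c + (-5 + c))/((2*c)) = (-5 + 2*c)*(1/(2*c)) = (-5 + 2*c)/(2*c))
R(B) = -2 + 1/(3*B) (R(B) = -2 + 1/(B + B*2) = -2 + 1/(B + 2*B) = -2 + 1/(3*B))
(Q(19) + R(f(2, 2)))*(-12) = ((-5/2 + 19)/19 + (-2 + 1/(3*((-2/2)))))*(-12) = ((1/19)*(33/2) + (-2 + 1/(3*((-2*1/2)))))*(-12) = (33/38 + (-2 + (1/3)/(-1)))*(-12) = (33/38 + (-2 + (1/3)*(-1)))*(-12) = (33/38 + (-2 - 1/3))*(-12) = (33/38 - 7/3)*(-12) = -167/114*(-12) = 334/19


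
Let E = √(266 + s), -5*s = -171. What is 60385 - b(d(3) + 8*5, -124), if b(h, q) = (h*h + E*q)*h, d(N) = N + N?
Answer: -36951 + 5704*√7505/5 ≈ 61878.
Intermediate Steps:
s = 171/5 (s = -⅕*(-171) = 171/5 ≈ 34.200)
d(N) = 2*N
E = √7505/5 (E = √(266 + 171/5) = √(1501/5) = √7505/5 ≈ 17.326)
b(h, q) = h*(h² + q*√7505/5) (b(h, q) = (h*h + (√7505/5)*q)*h = (h² + q*√7505/5)*h = h*(h² + q*√7505/5))
60385 - b(d(3) + 8*5, -124) = 60385 - (2*3 + 8*5)*((2*3 + 8*5)² + (⅕)*(-124)*√7505) = 60385 - (6 + 40)*((6 + 40)² - 124*√7505/5) = 60385 - 46*(46² - 124*√7505/5) = 60385 - 46*(2116 - 124*√7505/5) = 60385 - (97336 - 5704*√7505/5) = 60385 + (-97336 + 5704*√7505/5) = -36951 + 5704*√7505/5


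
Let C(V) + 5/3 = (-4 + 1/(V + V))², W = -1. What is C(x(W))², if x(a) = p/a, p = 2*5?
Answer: 312688489/1440000 ≈ 217.14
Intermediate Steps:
p = 10
x(a) = 10/a
C(V) = -5/3 + (-4 + 1/(2*V))² (C(V) = -5/3 + (-4 + 1/(V + V))² = -5/3 + (-4 + 1/(2*V))²)
C(x(W))² = (43/3 - 4/(10/(-1)) + 1/(4*(10/(-1))²))² = (43/3 - 4/(10*(-1)) + 1/(4*(10*(-1))²))² = (43/3 - 4/(-10) + (¼)/(-10)²)² = (43/3 - 4*(-⅒) + (¼)*(1/100))² = (43/3 + ⅖ + 1/400)² = (17683/1200)² = 312688489/1440000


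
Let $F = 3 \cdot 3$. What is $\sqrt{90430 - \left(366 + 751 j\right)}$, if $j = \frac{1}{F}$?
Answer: $\frac{5 \sqrt{32393}}{3} \approx 299.97$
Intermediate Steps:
$F = 9$
$j = \frac{1}{9} \approx 0.11111$
$\sqrt{90430 - \left(366 + 751 j\right)} = \sqrt{90430 - \frac{4045}{9}} = \sqrt{\frac{809825}{9}} = \frac{5 \sqrt{32393}}{3}$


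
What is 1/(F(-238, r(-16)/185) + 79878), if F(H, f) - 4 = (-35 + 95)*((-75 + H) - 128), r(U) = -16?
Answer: 1/53422 ≈ 1.8719e-5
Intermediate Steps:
F(H, f) = -12176 + 60*H (F(H, f) = 4 + (-35 + 95)*((-75 + H) - 128) = 4 + 60*(-203 + H) = 4 + (-12180 + 60*H) = -12176 + 60*H)
1/(F(-238, r(-16)/185) + 79878) = 1/((-12176 + 60*(-238)) + 79878) = 1/((-12176 - 14280) + 79878) = 1/(-26456 + 79878) = 1/53422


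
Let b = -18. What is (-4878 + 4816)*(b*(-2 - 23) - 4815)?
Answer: 270630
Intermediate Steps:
(-4878 + 4816)*(b*(-2 - 23) - 4815) = (-4878 + 4816)*(-18*(-2 - 23) - 4815) = -62*(-18*(-25) - 4815) = -62*(450 - 4815) = -62*(-4365) = 270630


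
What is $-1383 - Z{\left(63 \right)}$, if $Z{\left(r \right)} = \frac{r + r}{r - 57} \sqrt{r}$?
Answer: $-1383 - 63 \sqrt{7} \approx -1549.7$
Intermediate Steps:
$Z{\left(r \right)} = \frac{2 r^{\frac{3}{2}}}{-57 + r}$ ($Z{\left(r \right)} = \frac{2 r}{-57 + r} \sqrt{r} = \frac{2 r^{\frac{3}{2}}}{-57 + r}$)
$-1383 - Z{\left(63 \right)} = -1383 - \frac{2 \cdot 63^{\frac{3}{2}}}{-57 + 63} = -1383 - \frac{2 \cdot 189 \sqrt{7}}{6} = -1383 - 2 \cdot 189 \sqrt{7} \cdot \frac{1}{6} = -1383 - 63 \sqrt{7}$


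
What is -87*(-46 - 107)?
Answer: 13311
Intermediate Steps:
-87*(-46 - 107) = -87*(-153) = 13311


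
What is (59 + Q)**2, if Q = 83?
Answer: 20164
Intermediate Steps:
(59 + Q)**2 = (59 + 83)**2 = 142**2 = 20164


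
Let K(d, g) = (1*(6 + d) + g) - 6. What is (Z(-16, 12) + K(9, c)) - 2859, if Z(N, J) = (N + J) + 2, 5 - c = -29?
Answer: -2818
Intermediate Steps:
c = 34 (c = 5 - 1*(-29) = 5 + 29 = 34)
Z(N, J) = 2 + J + N (Z(N, J) = (J + N) + 2 = 2 + J + N)
K(d, g) = d + g (K(d, g) = ((6 + d) + g) - 6 = (6 + d + g) - 6 = d + g)
(Z(-16, 12) + K(9, c)) - 2859 = ((2 + 12 - 16) + (9 + 34)) - 2859 = (-2 + 43) - 2859 = 41 - 2859 = -2818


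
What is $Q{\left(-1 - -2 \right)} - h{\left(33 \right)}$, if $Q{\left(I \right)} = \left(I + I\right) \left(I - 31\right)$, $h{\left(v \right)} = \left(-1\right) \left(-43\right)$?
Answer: $-103$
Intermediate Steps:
$h{\left(v \right)} = 43$
$Q{\left(I \right)} = 2 I \left(-31 + I\right)$
$Q{\left(-1 - -2 \right)} - h{\left(33 \right)} = 2 \left(-1 - -2\right) \left(-31 - -1\right) - 43 = 2 \left(-1 + 2\right) \left(-31 + \left(-1 + 2\right)\right) - 43 = 2 \cdot 1 \left(-31 + 1\right) - 43 = 2 \cdot 1 \left(-30\right) - 43 = -60 - 43 = -103$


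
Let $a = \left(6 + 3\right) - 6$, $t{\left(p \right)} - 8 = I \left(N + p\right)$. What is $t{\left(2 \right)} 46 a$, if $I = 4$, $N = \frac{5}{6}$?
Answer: $2668$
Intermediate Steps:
$N = \frac{5}{6}$ ($N = 5 \cdot \frac{1}{6} = \frac{5}{6} \approx 0.83333$)
$t{\left(p \right)} = \frac{34}{3} + 4 p$ ($t{\left(p \right)} = 8 + 4 \left(\frac{5}{6} + p\right) = 8 + \left(\frac{10}{3} + 4 p\right) = \frac{34}{3} + 4 p$)
$a = 3$ ($a = 9 - 6 = 3$)
$t{\left(2 \right)} 46 a = \left(\frac{34}{3} + 4 \cdot 2\right) 46 \cdot 3 = \left(\frac{34}{3} + 8\right) 46 \cdot 3 = \frac{58}{3} \cdot 46 \cdot 3 = \frac{2668}{3} \cdot 3 = 2668$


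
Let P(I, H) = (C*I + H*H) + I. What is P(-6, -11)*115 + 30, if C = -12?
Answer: 21535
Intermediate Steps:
P(I, H) = H² - 11*I (P(I, H) = (-12*I + H*H) + I = (-12*I + H²) + I = (H² - 12*I) + I = H² - 11*I)
P(-6, -11)*115 + 30 = ((-11)² - 11*(-6))*115 + 30 = (121 + 66)*115 + 30 = 187*115 + 30 = 21505 + 30 = 21535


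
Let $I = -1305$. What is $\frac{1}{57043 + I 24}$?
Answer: $\frac{1}{25723} \approx 3.8876 \cdot 10^{-5}$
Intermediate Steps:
$\frac{1}{57043 + I 24} = \frac{1}{57043 - 31320} = \frac{1}{25723}$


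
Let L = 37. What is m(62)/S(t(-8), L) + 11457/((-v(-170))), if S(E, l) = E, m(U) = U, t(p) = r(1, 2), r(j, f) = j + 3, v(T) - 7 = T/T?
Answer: -11333/8 ≈ -1416.6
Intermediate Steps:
v(T) = 8 (v(T) = 7 + T/T = 7 + 1 = 8)
r(j, f) = 3 + j
t(p) = 4 (t(p) = 3 + 1 = 4)
m(62)/S(t(-8), L) + 11457/((-v(-170))) = 62/4 + 11457/((-1*8)) = 62*(¼) + 11457/(-8) = 31/2 + 11457*(-⅛) = 31/2 - 11457/8 = -11333/8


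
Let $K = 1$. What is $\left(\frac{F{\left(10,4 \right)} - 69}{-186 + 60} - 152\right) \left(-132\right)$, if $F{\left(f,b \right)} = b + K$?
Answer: $\frac{419936}{21} \approx 19997.0$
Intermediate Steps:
$F{\left(f,b \right)} = 1 + b$ ($F{\left(f,b \right)} = b + 1 = 1 + b$)
$\left(\frac{F{\left(10,4 \right)} - 69}{-186 + 60} - 152\right) \left(-132\right) = \left(\frac{\left(1 + 4\right) - 69}{-186 + 60} - 152\right) \left(-132\right) = \left(\frac{5 - 69}{-126} - 152\right) \left(-132\right) = \left(\left(-64\right) \left(- \frac{1}{126}\right) - 152\right) \left(-132\right) = \left(\frac{32}{63} - 152\right) \left(-132\right) = \left(- \frac{9544}{63}\right) \left(-132\right) = \frac{419936}{21}$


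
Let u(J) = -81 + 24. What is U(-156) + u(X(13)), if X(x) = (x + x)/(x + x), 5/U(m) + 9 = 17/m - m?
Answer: -261075/4583 ≈ -56.966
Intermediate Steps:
U(m) = 5/(-9 - m + 17/m) (U(m) = 5/(-9 + (17/m - m)) = 5/(-9 + (-m + 17/m)) = 5/(-9 - m + 17/m))
X(x) = 1 (X(x) = (2*x)/((2*x)) = (2*x)*(1/(2*x)) = 1)
u(J) = -57
U(-156) + u(X(13)) = -5*(-156)/(-17 + (-156)² + 9*(-156)) - 57 = -5*(-156)/(-17 + 24336 - 1404) - 57 = -5*(-156)/22915 - 57 = -5*(-156)*1/22915 - 57 = 156/4583 - 57 = -261075/4583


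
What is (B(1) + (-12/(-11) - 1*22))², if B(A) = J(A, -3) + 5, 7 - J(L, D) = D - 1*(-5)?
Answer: 14400/121 ≈ 119.01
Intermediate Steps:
J(L, D) = 2 - D (J(L, D) = 7 - (D - 1*(-5)) = 7 - (D + 5) = 7 - (5 + D) = 7 + (-5 - D) = 2 - D)
B(A) = 10 (B(A) = (2 - 1*(-3)) + 5 = (2 + 3) + 5 = 5 + 5 = 10)
(B(1) + (-12/(-11) - 1*22))² = (10 + (-12/(-11) - 1*22))² = (10 + (-12*(-1/11) - 22))² = (10 + (12/11 - 22))² = (10 - 230/11)² = (-120/11)² = 14400/121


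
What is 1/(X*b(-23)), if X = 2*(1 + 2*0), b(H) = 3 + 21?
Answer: 1/48 ≈ 0.020833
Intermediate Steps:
b(H) = 24
X = 2 (X = 2*(1 + 0) = 2*1 = 2)
1/(X*b(-23)) = 1/(2*24) = 1/48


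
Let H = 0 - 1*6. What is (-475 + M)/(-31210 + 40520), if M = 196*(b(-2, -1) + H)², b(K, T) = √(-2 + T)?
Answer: 5993/9310 - 24*I*√3/95 ≈ 0.64372 - 0.43757*I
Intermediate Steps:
H = -6 (H = 0 - 6 = -6)
M = 196*(-6 + I*√3)² (M = 196*(√(-2 - 1) - 6)² = 196*(√(-3) - 6)² = 196*(I*√3 - 6)² = 196*(-6 + I*√3)² ≈ 6468.0 - 4073.8*I)
(-475 + M)/(-31210 + 40520) = (-475 + (6468 - 2352*I*√3))/(-31210 + 40520) = (5993 - 2352*I*√3)/9310 = (5993 - 2352*I*√3)*(1/9310) = 5993/9310 - 24*I*√3/95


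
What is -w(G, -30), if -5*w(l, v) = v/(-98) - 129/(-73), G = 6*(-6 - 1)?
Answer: 7416/17885 ≈ 0.41465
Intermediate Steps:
G = -42 (G = 6*(-7) = -42)
w(l, v) = -129/365 + v/490 (w(l, v) = -(v/(-98) - 129/(-73))/5 = -(v*(-1/98) - 129*(-1/73))/5 = -(-v/98 + 129/73)/5 = -(129/73 - v/98)/5 = -129/365 + v/490)
-w(G, -30) = -(-129/365 + (1/490)*(-30)) = -(-129/365 - 3/49) = -1*(-7416/17885) = 7416/17885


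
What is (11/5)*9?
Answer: 99/5 ≈ 19.800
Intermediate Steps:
(11/5)*9 = 99/5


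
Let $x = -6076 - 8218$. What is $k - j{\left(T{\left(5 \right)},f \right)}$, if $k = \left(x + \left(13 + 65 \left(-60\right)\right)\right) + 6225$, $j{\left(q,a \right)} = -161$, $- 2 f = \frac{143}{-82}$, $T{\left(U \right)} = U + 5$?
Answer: $-11795$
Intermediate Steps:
$T{\left(U \right)} = 5 + U$
$f = \frac{143}{164}$ ($f = - \frac{143 \frac{1}{-82}}{2} = - \frac{143 \left(- \frac{1}{82}\right)}{2} = \left(- \frac{1}{2}\right) \left(- \frac{143}{82}\right) = \frac{143}{164} \approx 0.87195$)
$x = -14294$
$k = -11956$ ($k = \left(-14294 + \left(13 + 65 \left(-60\right)\right)\right) + 6225 = \left(-14294 + \left(13 - 3900\right)\right) + 6225 = \left(-14294 - 3887\right) + 6225 = -18181 + 6225 = -11956$)
$k - j{\left(T{\left(5 \right)},f \right)} = -11956 - -161 = -11956 + 161 = -11795$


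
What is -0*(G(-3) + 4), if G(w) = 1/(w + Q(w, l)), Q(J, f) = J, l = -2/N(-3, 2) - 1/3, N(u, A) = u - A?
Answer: 0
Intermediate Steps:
l = 1/15 (l = -2/(-3 - 1*2) - 1/3 = -2/(-3 - 2) - 1*⅓ = -2/(-5) - ⅓ = -2*(-⅕) - ⅓ = ⅖ - ⅓ = 1/15 ≈ 0.066667)
G(w) = 1/(2*w) (G(w) = 1/(w + w) = 1/(2*w))
-0*(G(-3) + 4) = -0*((½)/(-3) + 4) = -0*((½)*(-⅓) + 4) = -0*(-⅙ + 4) = -0*23/6 = -205*0 = 0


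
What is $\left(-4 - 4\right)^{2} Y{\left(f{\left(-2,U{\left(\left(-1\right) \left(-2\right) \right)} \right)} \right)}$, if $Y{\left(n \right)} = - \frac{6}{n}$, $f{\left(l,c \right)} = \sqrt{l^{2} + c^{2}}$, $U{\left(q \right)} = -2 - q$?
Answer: $- \frac{192 \sqrt{5}}{5} \approx -85.865$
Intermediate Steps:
$f{\left(l,c \right)} = \sqrt{c^{2} + l^{2}}$
$\left(-4 - 4\right)^{2} Y{\left(f{\left(-2,U{\left(\left(-1\right) \left(-2\right) \right)} \right)} \right)} = \left(-4 - 4\right)^{2} \left(- \frac{6}{\sqrt{\left(-2 - \left(-1\right) \left(-2\right)\right)^{2} + \left(-2\right)^{2}}}\right) = \left(-8\right)^{2} \left(- \frac{6}{\sqrt{\left(-2 - 2\right)^{2} + 4}}\right) = 64 \left(- \frac{6}{\sqrt{\left(-2 - 2\right)^{2} + 4}}\right) = 64 \left(- \frac{6}{\sqrt{\left(-4\right)^{2} + 4}}\right) = 64 \left(- \frac{6}{\sqrt{16 + 4}}\right) = 64 \left(- \frac{6}{\sqrt{20}}\right) = 64 \left(- \frac{6}{2 \sqrt{5}}\right) = 64 \left(- 6 \frac{\sqrt{5}}{10}\right) = 64 \left(- \frac{3 \sqrt{5}}{5}\right) = - \frac{192 \sqrt{5}}{5}$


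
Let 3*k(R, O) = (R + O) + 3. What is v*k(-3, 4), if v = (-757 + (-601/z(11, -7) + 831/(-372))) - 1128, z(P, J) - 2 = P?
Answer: -1038915/403 ≈ -2578.0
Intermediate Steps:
z(P, J) = 2 + P
k(R, O) = 1 + O/3 + R/3 (k(R, O) = ((R + O) + 3)/3 = ((O + R) + 3)/3 = (3 + O + R)/3 = 1 + O/3 + R/3)
v = -3116745/1612 (v = (-757 + (-601/(2 + 11) + 831/(-372))) - 1128 = (-757 + (-601/13 + 831*(-1/372))) - 1128 = (-757 + (-601*1/13 - 277/124)) - 1128 = (-757 + (-601/13 - 277/124)) - 1128 = (-757 - 78125/1612) - 1128 = -1298409/1612 - 1128 = -3116745/1612 ≈ -1933.5)
v*k(-3, 4) = -3116745*(1 + (⅓)*4 + (⅓)*(-3))/1612 = -3116745*(1 + 4/3 - 1)/1612 = -3116745/1612*4/3 = -1038915/403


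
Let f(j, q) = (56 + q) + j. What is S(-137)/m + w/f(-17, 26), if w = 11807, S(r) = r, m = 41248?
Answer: 487006231/2681120 ≈ 181.64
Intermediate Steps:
f(j, q) = 56 + j + q
S(-137)/m + w/f(-17, 26) = -137/41248 + 11807/(56 - 17 + 26) = -137*1/41248 + 11807/65 = -137/41248 + 11807*(1/65) = -137/41248 + 11807/65 = 487006231/2681120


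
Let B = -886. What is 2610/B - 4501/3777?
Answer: -6922928/1673211 ≈ -4.1375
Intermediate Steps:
2610/B - 4501/3777 = 2610/(-886) - 4501/3777 = 2610*(-1/886) - 4501*1/3777 = -1305/443 - 4501/3777 = -6922928/1673211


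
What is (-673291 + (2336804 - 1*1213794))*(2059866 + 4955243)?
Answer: 3154827804371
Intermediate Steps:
(-673291 + (2336804 - 1*1213794))*(2059866 + 4955243) = (-673291 + (2336804 - 1213794))*7015109 = (-673291 + 1123010)*7015109 = 449719*7015109 = 3154827804371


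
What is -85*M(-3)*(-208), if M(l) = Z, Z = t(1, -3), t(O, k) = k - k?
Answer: 0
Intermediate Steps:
t(O, k) = 0
Z = 0
M(l) = 0
-85*M(-3)*(-208) = -85*0*(-208) = 0*(-208) = 0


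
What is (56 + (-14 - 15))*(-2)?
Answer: -54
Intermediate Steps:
(56 + (-14 - 15))*(-2) = (56 - 29)*(-2) = 27*(-2) = -54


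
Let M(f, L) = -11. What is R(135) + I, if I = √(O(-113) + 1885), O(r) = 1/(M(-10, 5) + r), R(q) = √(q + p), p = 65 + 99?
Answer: √299 + 3*√805101/62 ≈ 60.708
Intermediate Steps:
p = 164
R(q) = √(164 + q) (R(q) = √(q + 164) = √(164 + q))
O(r) = 1/(-11 + r)
I = 3*√805101/62 (I = √(1/(-11 - 113) + 1885) = √(1/(-124) + 1885) = √(-1/124 + 1885) = √(233739/124) = 3*√805101/62 ≈ 43.417)
R(135) + I = √(164 + 135) + 3*√805101/62 = √299 + 3*√805101/62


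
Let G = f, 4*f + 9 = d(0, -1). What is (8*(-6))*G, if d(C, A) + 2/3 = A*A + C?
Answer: 104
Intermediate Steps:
d(C, A) = -⅔ + C + A² (d(C, A) = -⅔ + (A*A + C) = -⅔ + (A² + C) = -⅔ + (C + A²) = -⅔ + C + A²)
f = -13/6 (f = -9/4 + (-⅔ + 0 + (-1)²)/4 = -9/4 + (-⅔ + 0 + 1)/4 = -9/4 + (¼)*(⅓) = -9/4 + 1/12 = -13/6 ≈ -2.1667)
G = -13/6 ≈ -2.1667
(8*(-6))*G = (8*(-6))*(-13/6) = -48*(-13/6) = 104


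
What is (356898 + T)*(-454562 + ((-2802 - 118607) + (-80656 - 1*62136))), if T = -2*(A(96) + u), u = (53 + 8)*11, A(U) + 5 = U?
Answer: -255429682362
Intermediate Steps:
A(U) = -5 + U
u = 671 (u = 61*11 = 671)
T = -1524 (T = -2*((-5 + 96) + 671) = -2*(91 + 671) = -2*762 = -1524)
(356898 + T)*(-454562 + ((-2802 - 118607) + (-80656 - 1*62136))) = (356898 - 1524)*(-454562 + ((-2802 - 118607) + (-80656 - 1*62136))) = 355374*(-454562 + (-121409 + (-80656 - 62136))) = 355374*(-454562 + (-121409 - 142792)) = 355374*(-454562 - 264201) = 355374*(-718763) = -255429682362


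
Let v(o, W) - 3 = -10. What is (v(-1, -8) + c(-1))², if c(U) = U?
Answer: 64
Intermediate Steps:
v(o, W) = -7 (v(o, W) = 3 - 10 = -7)
(v(-1, -8) + c(-1))² = (-7 - 1)² = (-8)² = 64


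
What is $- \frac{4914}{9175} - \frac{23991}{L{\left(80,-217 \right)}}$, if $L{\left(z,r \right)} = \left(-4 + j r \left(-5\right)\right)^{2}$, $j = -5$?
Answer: $- \frac{145055554899}{270424326175} \approx -0.5364$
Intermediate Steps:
$L{\left(z,r \right)} = \left(-4 + 25 r\right)^{2}$ ($L{\left(z,r \right)} = \left(-4 + - 5 r \left(-5\right)\right)^{2} = \left(-4 + 25 r\right)^{2}$)
$- \frac{4914}{9175} - \frac{23991}{L{\left(80,-217 \right)}} = - \frac{4914}{9175} - \frac{23991}{\left(-4 + 25 \left(-217\right)\right)^{2}} = \left(-4914\right) \frac{1}{9175} - \frac{23991}{\left(-4 - 5425\right)^{2}} = - \frac{4914}{9175} - \frac{23991}{\left(-5429\right)^{2}} = - \frac{4914}{9175} - \frac{23991}{29474041} = - \frac{145055554899}{270424326175}$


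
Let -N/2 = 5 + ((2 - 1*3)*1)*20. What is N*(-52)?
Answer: -1560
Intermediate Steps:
N = 30 (N = -2*(5 + ((2 - 1*3)*1)*20) = -2*(5 + ((2 - 3)*1)*20) = -2*(5 - 1*1*20) = -2*(5 - 1*20) = -2*(5 - 20) = -2*(-15) = 30)
N*(-52) = 30*(-52) = -1560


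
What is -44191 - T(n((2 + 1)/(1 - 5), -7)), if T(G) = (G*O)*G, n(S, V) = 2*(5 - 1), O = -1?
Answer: -44127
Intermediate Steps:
n(S, V) = 8 (n(S, V) = 2*4 = 8)
T(G) = -G² (T(G) = (G*(-1))*G = (-G)*G = -G²)
-44191 - T(n((2 + 1)/(1 - 5), -7)) = -44191 - (-1)*8² = -44191 - (-1)*64 = -44191 - 1*(-64) = -44191 + 64 = -44127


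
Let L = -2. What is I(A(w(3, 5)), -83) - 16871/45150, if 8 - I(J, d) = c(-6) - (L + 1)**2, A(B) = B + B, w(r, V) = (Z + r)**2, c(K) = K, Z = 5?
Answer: 660379/45150 ≈ 14.626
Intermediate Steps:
w(r, V) = (5 + r)**2
A(B) = 2*B
I(J, d) = 15 (I(J, d) = 8 - (-6 - (-2 + 1)**2) = 8 - (-6 - 1*(-1)**2) = 8 - (-6 - 1*1) = 8 - (-6 - 1) = 8 - 1*(-7) = 8 + 7 = 15)
I(A(w(3, 5)), -83) - 16871/45150 = 15 - 16871/45150 = 660379/45150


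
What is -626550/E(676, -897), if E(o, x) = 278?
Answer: -313275/139 ≈ -2253.8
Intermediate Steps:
-626550/E(676, -897) = -626550/278 = -626550*1/278 = -313275/139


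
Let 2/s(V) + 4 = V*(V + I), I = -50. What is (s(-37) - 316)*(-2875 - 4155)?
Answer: 1428408828/643 ≈ 2.2215e+6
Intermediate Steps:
s(V) = 2/(-4 + V*(-50 + V)) (s(V) = 2/(-4 + V*(V - 50)) = 2/(-4 + V*(-50 + V)))
(s(-37) - 316)*(-2875 - 4155) = (2/(-4 + (-37)**2 - 50*(-37)) - 316)*(-2875 - 4155) = (2/(-4 + 1369 + 1850) - 316)*(-7030) = (2/3215 - 316)*(-7030) = -1015938/3215*(-7030) = 1428408828/643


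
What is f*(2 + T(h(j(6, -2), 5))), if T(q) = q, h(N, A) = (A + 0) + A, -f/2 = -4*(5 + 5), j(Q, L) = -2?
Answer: 960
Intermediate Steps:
f = 80 (f = -(-8)*(5 + 5) = -(-8)*10 = -2*(-40) = 80)
h(N, A) = 2*A (h(N, A) = A + A = 2*A)
f*(2 + T(h(j(6, -2), 5))) = 80*(2 + 2*5) = 80*(2 + 10) = 80*12 = 960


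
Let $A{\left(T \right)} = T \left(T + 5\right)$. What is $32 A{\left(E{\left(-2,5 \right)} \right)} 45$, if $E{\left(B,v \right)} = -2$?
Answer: $-8640$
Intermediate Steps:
$A{\left(T \right)} = T \left(5 + T\right)$
$32 A{\left(E{\left(-2,5 \right)} \right)} 45 = 32 \left(- 2 \left(5 - 2\right)\right) 45 = 32 \left(\left(-2\right) 3\right) 45 = 32 \left(-6\right) 45 = \left(-192\right) 45 = -8640$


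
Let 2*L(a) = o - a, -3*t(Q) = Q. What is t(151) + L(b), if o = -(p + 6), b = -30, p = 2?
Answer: -118/3 ≈ -39.333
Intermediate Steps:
t(Q) = -Q/3
o = -8 (o = -(2 + 6) = -1*8 = -8)
L(a) = -4 - a/2 (L(a) = (-8 - a)/2 = -4 - a/2)
t(151) + L(b) = -⅓*151 + (-4 - ½*(-30)) = -151/3 + (-4 + 15) = -151/3 + 11 = -118/3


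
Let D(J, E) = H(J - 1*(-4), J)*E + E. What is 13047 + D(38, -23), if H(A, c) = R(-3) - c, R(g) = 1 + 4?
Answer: 13783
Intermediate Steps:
R(g) = 5
H(A, c) = 5 - c
D(J, E) = E + E*(5 - J) (D(J, E) = (5 - J)*E + E = E*(5 - J) + E = E + E*(5 - J))
13047 + D(38, -23) = 13047 - 23*(6 - 1*38) = 13047 - 23*(6 - 38) = 13047 - 23*(-32) = 13047 + 736 = 13783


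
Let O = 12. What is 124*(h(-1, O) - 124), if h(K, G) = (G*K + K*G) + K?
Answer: -18476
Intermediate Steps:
h(K, G) = K + 2*G*K (h(K, G) = (G*K + G*K) + K = 2*G*K + K = K + 2*G*K)
124*(h(-1, O) - 124) = 124*(-(1 + 2*12) - 124) = 124*(-(1 + 24) - 124) = 124*(-1*25 - 124) = 124*(-25 - 124) = 124*(-149) = -18476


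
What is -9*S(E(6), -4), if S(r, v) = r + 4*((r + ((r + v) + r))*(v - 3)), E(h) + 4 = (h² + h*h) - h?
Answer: 45306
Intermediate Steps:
E(h) = -4 - h + 2*h² (E(h) = -4 + ((h² + h*h) - h) = -4 + ((h² + h²) - h) = -4 + (2*h² - h) = -4 + (-h + 2*h²) = -4 - h + 2*h²)
S(r, v) = r + 4*(-3 + v)*(v + 3*r) (S(r, v) = r + 4*((r + (v + 2*r))*(-3 + v)) = r + 4*((v + 3*r)*(-3 + v)) = r + 4*((-3 + v)*(v + 3*r)) = r + 4*(-3 + v)*(v + 3*r))
-9*S(E(6), -4) = -9*(-35*(-4 - 1*6 + 2*6²) - 12*(-4) + 4*(-4)² + 12*(-4 - 1*6 + 2*6²)*(-4)) = -9*(-35*(-4 - 6 + 2*36) + 48 + 4*16 + 12*(-4 - 6 + 2*36)*(-4)) = -9*(-35*(-4 - 6 + 72) + 48 + 64 + 12*(-4 - 6 + 72)*(-4)) = -9*(-35*62 + 48 + 64 + 12*62*(-4)) = -9*(-2170 + 48 + 64 - 2976) = -9*(-5034) = 45306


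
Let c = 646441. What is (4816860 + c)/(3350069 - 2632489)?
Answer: 5463301/717580 ≈ 7.6135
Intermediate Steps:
(4816860 + c)/(3350069 - 2632489) = (4816860 + 646441)/(3350069 - 2632489) = 5463301/717580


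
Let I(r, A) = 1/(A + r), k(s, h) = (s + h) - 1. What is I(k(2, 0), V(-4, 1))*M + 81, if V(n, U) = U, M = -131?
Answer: 31/2 ≈ 15.500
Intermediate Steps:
k(s, h) = -1 + h + s (k(s, h) = (h + s) - 1 = -1 + h + s)
I(k(2, 0), V(-4, 1))*M + 81 = -131/(1 + (-1 + 0 + 2)) + 81 = -131/(1 + 1) + 81 = -131/2 + 81 = 31/2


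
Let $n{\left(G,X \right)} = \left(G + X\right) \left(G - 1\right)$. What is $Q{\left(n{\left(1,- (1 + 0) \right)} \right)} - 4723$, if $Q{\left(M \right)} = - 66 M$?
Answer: $-4723$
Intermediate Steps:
$n{\left(G,X \right)} = \left(-1 + G\right) \left(G + X\right)$ ($n{\left(G,X \right)} = \left(G + X\right) \left(-1 + G\right) = \left(-1 + G\right) \left(G + X\right)$)
$Q{\left(n{\left(1,- (1 + 0) \right)} \right)} - 4723 = - 66 \left(1^{2} - 1 - - (1 + 0) + 1 \left(- (1 + 0)\right)\right) - 4723 = - 66 \left(1 - 1 - \left(-1\right) 1 + 1 \left(\left(-1\right) 1\right)\right) - 4723 = - 66 \left(1 - 1 - -1 + 1 \left(-1\right)\right) - 4723 = - 66 \left(1 - 1 + 1 - 1\right) - 4723 = \left(-66\right) 0 - 4723 = 0 - 4723 = -4723$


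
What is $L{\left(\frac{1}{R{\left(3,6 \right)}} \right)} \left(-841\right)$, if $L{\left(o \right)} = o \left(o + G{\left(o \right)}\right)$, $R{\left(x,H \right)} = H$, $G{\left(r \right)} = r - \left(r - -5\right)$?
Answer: $\frac{24389}{36} \approx 677.47$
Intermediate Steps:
$G{\left(r \right)} = -5$ ($G{\left(r \right)} = r - \left(r + 5\right) = r - \left(5 + r\right) = -5$)
$L{\left(o \right)} = o \left(-5 + o\right)$ ($L{\left(o \right)} = o \left(o - 5\right) = o \left(-5 + o\right)$)
$L{\left(\frac{1}{R{\left(3,6 \right)}} \right)} \left(-841\right) = \frac{-5 + \frac{1}{6}}{6} \left(-841\right) = \frac{1}{6} \left(- \frac{29}{6}\right) \left(-841\right) = \left(- \frac{29}{36}\right) \left(-841\right) = \frac{24389}{36}$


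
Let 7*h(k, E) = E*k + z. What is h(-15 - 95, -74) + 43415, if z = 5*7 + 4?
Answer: 312084/7 ≈ 44583.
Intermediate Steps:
z = 39 (z = 35 + 4 = 39)
h(k, E) = 39/7 + E*k/7 (h(k, E) = (E*k + 39)/7 = (39 + E*k)/7 = 39/7 + E*k/7)
h(-15 - 95, -74) + 43415 = (39/7 + (⅐)*(-74)*(-15 - 95)) + 43415 = (39/7 + (⅐)*(-74)*(-110)) + 43415 = (39/7 + 8140/7) + 43415 = 8179/7 + 43415 = 312084/7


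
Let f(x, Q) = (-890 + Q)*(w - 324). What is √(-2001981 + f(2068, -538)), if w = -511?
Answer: I*√809601 ≈ 899.78*I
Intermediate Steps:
f(x, Q) = 743150 - 835*Q (f(x, Q) = (-890 + Q)*(-511 - 324) = (-890 + Q)*(-835) = 743150 - 835*Q)
√(-2001981 + f(2068, -538)) = √(-2001981 + (743150 - 835*(-538))) = √(-2001981 + (743150 + 449230)) = √(-2001981 + 1192380) = √(-809601) = I*√809601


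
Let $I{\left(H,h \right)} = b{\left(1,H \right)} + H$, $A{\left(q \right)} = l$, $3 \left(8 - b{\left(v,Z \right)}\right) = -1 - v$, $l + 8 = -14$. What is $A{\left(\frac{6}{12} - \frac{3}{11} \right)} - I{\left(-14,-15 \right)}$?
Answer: $- \frac{50}{3} \approx -16.667$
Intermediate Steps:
$l = -22$ ($l = -8 - 14 = -22$)
$b{\left(v,Z \right)} = \frac{25}{3} + \frac{v}{3}$ ($b{\left(v,Z \right)} = 8 - \frac{-1 - v}{3} = 8 + \left(\frac{1}{3} + \frac{v}{3}\right) = \frac{25}{3} + \frac{v}{3}$)
$A{\left(q \right)} = -22$
$I{\left(H,h \right)} = \frac{26}{3} + H$ ($I{\left(H,h \right)} = \left(\frac{25}{3} + \frac{1}{3} \cdot 1\right) + H = \left(\frac{25}{3} + \frac{1}{3}\right) + H = \frac{26}{3} + H$)
$A{\left(\frac{6}{12} - \frac{3}{11} \right)} - I{\left(-14,-15 \right)} = -22 - \left(\frac{26}{3} - 14\right) = -22 - - \frac{16}{3} = -22 + \frac{16}{3} = - \frac{50}{3}$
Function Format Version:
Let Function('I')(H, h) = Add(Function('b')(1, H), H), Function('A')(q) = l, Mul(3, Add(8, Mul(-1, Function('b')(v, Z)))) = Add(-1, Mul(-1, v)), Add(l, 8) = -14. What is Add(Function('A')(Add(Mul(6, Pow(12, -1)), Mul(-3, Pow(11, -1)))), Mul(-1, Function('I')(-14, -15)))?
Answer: Rational(-50, 3) ≈ -16.667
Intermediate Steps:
l = -22 (l = Add(-8, -14) = -22)
Function('b')(v, Z) = Add(Rational(25, 3), Mul(Rational(1, 3), v)) (Function('b')(v, Z) = Add(8, Mul(Rational(-1, 3), Add(-1, Mul(-1, v)))) = Add(8, Add(Rational(1, 3), Mul(Rational(1, 3), v))) = Add(Rational(25, 3), Mul(Rational(1, 3), v)))
Function('A')(q) = -22
Function('I')(H, h) = Add(Rational(26, 3), H) (Function('I')(H, h) = Add(Add(Rational(25, 3), Mul(Rational(1, 3), 1)), H) = Add(Add(Rational(25, 3), Rational(1, 3)), H) = Add(Rational(26, 3), H))
Add(Function('A')(Add(Mul(6, Pow(12, -1)), Mul(-3, Pow(11, -1)))), Mul(-1, Function('I')(-14, -15))) = Add(-22, Mul(-1, Add(Rational(26, 3), -14))) = Add(-22, Mul(-1, Rational(-16, 3))) = Add(-22, Rational(16, 3)) = Rational(-50, 3)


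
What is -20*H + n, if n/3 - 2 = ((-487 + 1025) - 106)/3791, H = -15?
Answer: 1161342/3791 ≈ 306.34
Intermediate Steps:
n = 24042/3791 (n = 6 + 3*(((-487 + 1025) - 106)/3791) = 6 + 3*((538 - 106)*(1/3791)) = 6 + 3*(432*(1/3791)) = 6 + 3*(432/3791) = 6 + 1296/3791 = 24042/3791 ≈ 6.3419)
-20*H + n = -20*(-15) + 24042/3791 = 300 + 24042/3791 = 1161342/3791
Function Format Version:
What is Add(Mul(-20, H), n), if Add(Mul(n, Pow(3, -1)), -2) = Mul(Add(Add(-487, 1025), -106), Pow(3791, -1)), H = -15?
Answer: Rational(1161342, 3791) ≈ 306.34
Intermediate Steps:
n = Rational(24042, 3791) (n = Add(6, Mul(3, Mul(Add(Add(-487, 1025), -106), Pow(3791, -1)))) = Add(6, Mul(3, Mul(Add(538, -106), Rational(1, 3791)))) = Add(6, Mul(3, Mul(432, Rational(1, 3791)))) = Add(6, Mul(3, Rational(432, 3791))) = Add(6, Rational(1296, 3791)) = Rational(24042, 3791) ≈ 6.3419)
Add(Mul(-20, H), n) = Add(Mul(-20, -15), Rational(24042, 3791)) = Add(300, Rational(24042, 3791)) = Rational(1161342, 3791)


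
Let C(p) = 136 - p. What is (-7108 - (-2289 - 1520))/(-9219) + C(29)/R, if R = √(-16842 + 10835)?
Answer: 3299/9219 - 107*I*√6007/6007 ≈ 0.35785 - 1.3806*I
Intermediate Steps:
R = I*√6007 (R = √(-6007) = I*√6007 ≈ 77.505*I)
(-7108 - (-2289 - 1520))/(-9219) + C(29)/R = (-7108 - (-2289 - 1520))/(-9219) + (136 - 1*29)/((I*√6007)) = (-7108 - 1*(-3809))*(-1/9219) + (136 - 29)*(-I*√6007/6007) = (-7108 + 3809)*(-1/9219) + 107*(-I*√6007/6007) = -3299*(-1/9219) - 107*I*√6007/6007 = 3299/9219 - 107*I*√6007/6007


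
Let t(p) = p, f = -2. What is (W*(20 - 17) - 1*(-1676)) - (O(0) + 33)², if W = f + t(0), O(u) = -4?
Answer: 829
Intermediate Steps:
W = -2 (W = -2 + 0 = -2)
(W*(20 - 17) - 1*(-1676)) - (O(0) + 33)² = (-2*(20 - 17) - 1*(-1676)) - (-4 + 33)² = (-2*3 + 1676) - 1*29² = (-6 + 1676) - 1*841 = 1670 - 841 = 829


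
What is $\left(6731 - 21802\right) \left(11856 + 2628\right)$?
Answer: $-218288364$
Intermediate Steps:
$\left(6731 - 21802\right) \left(11856 + 2628\right) = \left(-15071\right) 14484 = -218288364$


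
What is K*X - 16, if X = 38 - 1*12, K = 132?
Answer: 3416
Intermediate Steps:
X = 26 (X = 38 - 12 = 26)
K*X - 16 = 132*26 - 16 = 3432 - 16 = 3416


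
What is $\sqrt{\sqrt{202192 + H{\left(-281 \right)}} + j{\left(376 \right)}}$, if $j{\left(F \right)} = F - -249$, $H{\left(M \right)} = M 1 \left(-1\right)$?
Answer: $\sqrt{625 + 3 \sqrt{22497}} \approx 32.787$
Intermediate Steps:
$H{\left(M \right)} = - M$ ($H{\left(M \right)} = M \left(-1\right) = - M$)
$j{\left(F \right)} = 249 + F$ ($j{\left(F \right)} = F + 249 = 249 + F$)
$\sqrt{\sqrt{202192 + H{\left(-281 \right)}} + j{\left(376 \right)}} = \sqrt{\sqrt{202192 - -281} + \left(249 + 376\right)} = \sqrt{\sqrt{202192 + 281} + 625} = \sqrt{\sqrt{202473} + 625} = \sqrt{3 \sqrt{22497} + 625} = \sqrt{625 + 3 \sqrt{22497}}$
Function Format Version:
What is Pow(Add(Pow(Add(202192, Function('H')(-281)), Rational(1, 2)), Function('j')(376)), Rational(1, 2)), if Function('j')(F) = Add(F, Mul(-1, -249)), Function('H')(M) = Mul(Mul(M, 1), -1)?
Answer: Pow(Add(625, Mul(3, Pow(22497, Rational(1, 2)))), Rational(1, 2)) ≈ 32.787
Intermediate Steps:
Function('H')(M) = Mul(-1, M) (Function('H')(M) = Mul(M, -1) = Mul(-1, M))
Function('j')(F) = Add(249, F) (Function('j')(F) = Add(F, 249) = Add(249, F))
Pow(Add(Pow(Add(202192, Function('H')(-281)), Rational(1, 2)), Function('j')(376)), Rational(1, 2)) = Pow(Add(Pow(Add(202192, Mul(-1, -281)), Rational(1, 2)), Add(249, 376)), Rational(1, 2)) = Pow(Add(Pow(Add(202192, 281), Rational(1, 2)), 625), Rational(1, 2)) = Pow(Add(Pow(202473, Rational(1, 2)), 625), Rational(1, 2)) = Pow(Add(Mul(3, Pow(22497, Rational(1, 2))), 625), Rational(1, 2)) = Pow(Add(625, Mul(3, Pow(22497, Rational(1, 2)))), Rational(1, 2))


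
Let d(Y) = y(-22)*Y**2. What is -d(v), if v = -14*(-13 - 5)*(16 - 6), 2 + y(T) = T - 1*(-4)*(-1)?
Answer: 177811200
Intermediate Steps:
y(T) = -6 + T (y(T) = -2 + (T - 1*(-4)*(-1)) = -2 + (T + 4*(-1)) = -2 + (T - 4) = -2 + (-4 + T) = -6 + T)
v = 2520 (v = -(-252)*10 = -14*(-180) = 2520)
d(Y) = -28*Y**2 (d(Y) = (-6 - 22)*Y**2 = -28*Y**2)
-d(v) = -(-28)*2520**2 = -(-28)*6350400 = -1*(-177811200) = 177811200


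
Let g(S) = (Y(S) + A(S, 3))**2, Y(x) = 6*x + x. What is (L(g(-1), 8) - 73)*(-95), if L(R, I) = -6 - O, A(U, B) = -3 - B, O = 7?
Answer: 8170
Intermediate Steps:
Y(x) = 7*x
g(S) = (-6 + 7*S)**2 (g(S) = (7*S + (-3 - 1*3))**2 = (7*S + (-3 - 3))**2 = (7*S - 6)**2 = (-6 + 7*S)**2)
L(R, I) = -13 (L(R, I) = -6 - 1*7 = -6 - 7 = -13)
(L(g(-1), 8) - 73)*(-95) = (-13 - 73)*(-95) = -86*(-95) = 8170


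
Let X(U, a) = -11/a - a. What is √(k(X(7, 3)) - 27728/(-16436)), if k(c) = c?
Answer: 2*I*√189170142/12327 ≈ 2.2315*I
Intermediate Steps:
X(U, a) = -a - 11/a
√(k(X(7, 3)) - 27728/(-16436)) = √((-1*3 - 11/3) - 27728/(-16436)) = √((-3 - 11*⅓) - 27728*(-1/16436)) = √((-3 - 11/3) + 6932/4109) = √(-20/3 + 6932/4109) = √(-61384/12327) = 2*I*√189170142/12327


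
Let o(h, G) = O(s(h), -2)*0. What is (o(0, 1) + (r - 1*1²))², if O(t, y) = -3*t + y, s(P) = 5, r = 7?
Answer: 36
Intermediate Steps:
O(t, y) = y - 3*t
o(h, G) = 0 (o(h, G) = (-2 - 3*5)*0 = (-2 - 15)*0 = -17*0 = 0)
(o(0, 1) + (r - 1*1²))² = (0 + (7 - 1*1²))² = (0 + (7 - 1*1))² = (0 + (7 - 1))² = (0 + 6)² = 6² = 36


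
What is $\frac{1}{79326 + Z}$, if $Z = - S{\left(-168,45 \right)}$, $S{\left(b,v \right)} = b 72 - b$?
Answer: $\frac{1}{91254} \approx 1.0958 \cdot 10^{-5}$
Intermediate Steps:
$S{\left(b,v \right)} = 71 b$ ($S{\left(b,v \right)} = 72 b - b = 71 b$)
$Z = 11928$ ($Z = - 71 \left(-168\right) = \left(-1\right) \left(-11928\right) = 11928$)
$\frac{1}{79326 + Z} = \frac{1}{79326 + 11928} = \frac{1}{91254}$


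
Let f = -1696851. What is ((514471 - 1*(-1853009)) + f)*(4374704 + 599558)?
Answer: 3335884350798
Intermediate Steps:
((514471 - 1*(-1853009)) + f)*(4374704 + 599558) = ((514471 - 1*(-1853009)) - 1696851)*(4374704 + 599558) = ((514471 + 1853009) - 1696851)*4974262 = (2367480 - 1696851)*4974262 = 670629*4974262 = 3335884350798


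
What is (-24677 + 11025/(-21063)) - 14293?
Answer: -39087435/1003 ≈ -38971.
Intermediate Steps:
(-24677 + 11025/(-21063)) - 14293 = (-24677 + 11025*(-1/21063)) - 14293 = (-24677 - 525/1003) - 14293 = -24751556/1003 - 14293 = -39087435/1003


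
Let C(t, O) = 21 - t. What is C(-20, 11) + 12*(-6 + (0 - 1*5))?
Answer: -91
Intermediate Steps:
C(-20, 11) + 12*(-6 + (0 - 1*5)) = (21 - 1*(-20)) + 12*(-6 + (0 - 1*5)) = (21 + 20) + 12*(-6 + (0 - 5)) = 41 + 12*(-6 - 5) = 41 + 12*(-11) = 41 - 132 = -91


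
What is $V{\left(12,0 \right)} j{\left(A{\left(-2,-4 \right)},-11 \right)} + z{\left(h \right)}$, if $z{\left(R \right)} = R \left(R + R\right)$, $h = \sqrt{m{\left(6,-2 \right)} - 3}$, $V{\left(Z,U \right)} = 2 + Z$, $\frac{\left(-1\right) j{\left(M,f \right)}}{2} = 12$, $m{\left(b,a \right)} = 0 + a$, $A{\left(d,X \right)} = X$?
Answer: $-346$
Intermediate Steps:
$m{\left(b,a \right)} = a$
$j{\left(M,f \right)} = -24$ ($j{\left(M,f \right)} = \left(-2\right) 12 = -24$)
$h = i \sqrt{5}$ ($h = \sqrt{-2 - 3} = \sqrt{-5} = i \sqrt{5} \approx 2.2361 i$)
$z{\left(R \right)} = 2 R^{2}$ ($z{\left(R \right)} = R 2 R = 2 R^{2}$)
$V{\left(12,0 \right)} j{\left(A{\left(-2,-4 \right)},-11 \right)} + z{\left(h \right)} = \left(2 + 12\right) \left(-24\right) + 2 \left(i \sqrt{5}\right)^{2} = 14 \left(-24\right) + 2 \left(-5\right) = -336 - 10 = -346$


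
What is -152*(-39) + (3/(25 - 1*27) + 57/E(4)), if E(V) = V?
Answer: 23763/4 ≈ 5940.8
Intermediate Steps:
-152*(-39) + (3/(25 - 1*27) + 57/E(4)) = -152*(-39) + (3/(25 - 1*27) + 57/4) = 5928 + (3/(25 - 27) + 57*(¼)) = 5928 + (3/(-2) + 57/4) = 5928 + (3*(-½) + 57/4) = 5928 + (-3/2 + 57/4) = 5928 + 51/4 = 23763/4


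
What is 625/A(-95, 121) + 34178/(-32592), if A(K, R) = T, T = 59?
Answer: 9176749/961464 ≈ 9.5446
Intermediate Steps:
A(K, R) = 59
625/A(-95, 121) + 34178/(-32592) = 625/59 + 34178/(-32592) = 625*(1/59) + 34178*(-1/32592) = 625/59 - 17089/16296 = 9176749/961464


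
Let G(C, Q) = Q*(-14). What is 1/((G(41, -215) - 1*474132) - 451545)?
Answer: -1/922667 ≈ -1.0838e-6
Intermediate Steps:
G(C, Q) = -14*Q
1/((G(41, -215) - 1*474132) - 451545) = 1/((-14*(-215) - 1*474132) - 451545) = 1/((3010 - 474132) - 451545) = 1/(-471122 - 451545) = 1/(-922667) = -1/922667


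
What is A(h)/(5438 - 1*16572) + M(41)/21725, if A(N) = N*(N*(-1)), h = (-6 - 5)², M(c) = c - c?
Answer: 14641/11134 ≈ 1.3150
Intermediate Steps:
M(c) = 0
h = 121 (h = (-11)² = 121)
A(N) = -N² (A(N) = N*(-N) = -N²)
A(h)/(5438 - 1*16572) + M(41)/21725 = (-1*121²)/(5438 - 1*16572) + 0/21725 = (-1*14641)/(5438 - 16572) + 0*(1/21725) = -14641/(-11134) + 0 = -14641*(-1/11134) + 0 = 14641/11134 + 0 = 14641/11134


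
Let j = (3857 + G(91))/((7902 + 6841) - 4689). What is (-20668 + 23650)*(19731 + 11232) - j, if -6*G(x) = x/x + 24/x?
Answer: 46077563735867/499044 ≈ 9.2332e+7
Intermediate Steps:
G(x) = -1/6 - 4/x (G(x) = -(x/x + 24/x)/6 = -(1 + 24/x)/6 = -1/6 - 4/x)
j = 191437/499044 (j = (3857 + (1/6)*(-24 - 1*91)/91)/((7902 + 6841) - 4689) = (3857 + (1/6)*(1/91)*(-24 - 91))/(14743 - 4689) = (3857 + (1/6)*(1/91)*(-115))/10054 = (3857 - 115/546)*(1/10054) = (2105807/546)*(1/10054) = 191437/499044 ≈ 0.38361)
(-20668 + 23650)*(19731 + 11232) - j = (-20668 + 23650)*(19731 + 11232) - 1*191437/499044 = 2982*30963 - 191437/499044 = 92331666 - 191437/499044 = 46077563735867/499044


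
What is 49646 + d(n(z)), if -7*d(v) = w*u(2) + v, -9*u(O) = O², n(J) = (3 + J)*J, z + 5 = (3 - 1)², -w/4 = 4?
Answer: 3127652/63 ≈ 49645.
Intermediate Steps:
w = -16 (w = -4*4 = -16)
z = -1 (z = -5 + (3 - 1)² = -5 + 2² = -5 + 4 = -1)
n(J) = J*(3 + J)
u(O) = -O²/9
d(v) = -64/63 - v/7 (d(v) = -(-(-16)*2²/9 + v)/7 = -(-(-16)*4/9 + v)/7 = -(-16*(-4/9) + v)/7 = -(64/9 + v)/7 = -64/63 - v/7)
49646 + d(n(z)) = 49646 + (-64/63 - (-1)*(3 - 1)/7) = 49646 + (-64/63 - (-1)*2/7) = 49646 + (-64/63 - ⅐*(-2)) = 49646 + (-64/63 + 2/7) = 49646 - 46/63 = 3127652/63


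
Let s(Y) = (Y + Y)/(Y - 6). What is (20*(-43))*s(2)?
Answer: 860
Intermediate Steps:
s(Y) = 2*Y/(-6 + Y) (s(Y) = (2*Y)/(-6 + Y) = 2*Y/(-6 + Y))
(20*(-43))*s(2) = (20*(-43))*(2*2/(-6 + 2)) = -1720*2/(-4) = -1720*2*(-1)/4 = -860*(-1) = 860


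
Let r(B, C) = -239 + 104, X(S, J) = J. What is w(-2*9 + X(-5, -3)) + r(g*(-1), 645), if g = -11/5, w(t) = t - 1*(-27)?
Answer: -129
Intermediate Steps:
w(t) = 27 + t (w(t) = t + 27 = 27 + t)
g = -11/5 (g = -11*⅕ = -11/5 ≈ -2.2000)
r(B, C) = -135
w(-2*9 + X(-5, -3)) + r(g*(-1), 645) = (27 + (-2*9 - 3)) - 135 = (27 + (-18 - 3)) - 135 = (27 - 21) - 135 = 6 - 135 = -129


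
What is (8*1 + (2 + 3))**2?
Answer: 169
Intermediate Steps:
(8*1 + (2 + 3))**2 = (8 + 5)**2 = 13**2 = 169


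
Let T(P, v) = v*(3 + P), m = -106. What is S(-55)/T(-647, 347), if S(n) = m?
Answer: 53/111734 ≈ 0.00047434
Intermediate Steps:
S(n) = -106
S(-55)/T(-647, 347) = -106*1/(347*(3 - 647)) = -106/(347*(-644)) = -106/(-223468) = -106*(-1/223468) = 53/111734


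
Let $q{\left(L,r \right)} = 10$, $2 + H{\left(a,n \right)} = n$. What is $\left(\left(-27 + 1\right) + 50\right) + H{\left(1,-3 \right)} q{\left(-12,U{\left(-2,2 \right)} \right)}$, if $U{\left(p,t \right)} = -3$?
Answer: $-26$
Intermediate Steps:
$H{\left(a,n \right)} = -2 + n$
$\left(\left(-27 + 1\right) + 50\right) + H{\left(1,-3 \right)} q{\left(-12,U{\left(-2,2 \right)} \right)} = \left(\left(-27 + 1\right) + 50\right) + \left(-2 - 3\right) 10 = \left(-26 + 50\right) - 50 = 24 - 50 = -26$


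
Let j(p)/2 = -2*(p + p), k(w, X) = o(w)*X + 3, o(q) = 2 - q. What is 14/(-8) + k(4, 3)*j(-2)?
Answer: -199/4 ≈ -49.750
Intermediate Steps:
k(w, X) = 3 + X*(2 - w) (k(w, X) = (2 - w)*X + 3 = X*(2 - w) + 3 = 3 + X*(2 - w))
j(p) = -8*p (j(p) = 2*(-2*(p + p)) = 2*(-4*p) = -8*p)
14/(-8) + k(4, 3)*j(-2) = 14/(-8) + (3 - 1*3*(-2 + 4))*(-8*(-2)) = 14*(-1/8) + (3 - 1*3*2)*16 = -7/4 + (3 - 6)*16 = -7/4 - 3*16 = -7/4 - 48 = -199/4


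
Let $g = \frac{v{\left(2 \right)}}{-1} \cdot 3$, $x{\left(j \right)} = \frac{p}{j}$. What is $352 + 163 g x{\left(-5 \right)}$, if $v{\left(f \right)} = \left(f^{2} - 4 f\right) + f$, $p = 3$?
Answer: $- \frac{1174}{5} \approx -234.8$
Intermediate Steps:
$x{\left(j \right)} = \frac{3}{j}$
$v{\left(f \right)} = f^{2} - 3 f$
$g = 6$ ($g = \frac{2 \left(-3 + 2\right)}{-1} \cdot 3 = 2 \left(-1\right) \left(-1\right) 3 = \left(-2\right) \left(-1\right) 3 = 2 \cdot 3 = 6$)
$352 + 163 g x{\left(-5 \right)} = 352 + 163 \cdot 6 \frac{3}{-5} = 352 + 163 \cdot 6 \cdot 3 \left(- \frac{1}{5}\right) = 352 + 163 \cdot 6 \left(- \frac{3}{5}\right) = 352 + 163 \left(- \frac{18}{5}\right) = 352 - \frac{2934}{5} = - \frac{1174}{5}$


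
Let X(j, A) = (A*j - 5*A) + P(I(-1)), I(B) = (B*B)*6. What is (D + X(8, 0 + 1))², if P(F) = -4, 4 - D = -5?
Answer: 64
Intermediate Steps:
I(B) = 6*B² (I(B) = B²*6 = 6*B²)
D = 9 (D = 4 - 1*(-5) = 4 + 5 = 9)
X(j, A) = -4 - 5*A + A*j (X(j, A) = (A*j - 5*A) - 4 = (-5*A + A*j) - 4 = -4 - 5*A + A*j)
(D + X(8, 0 + 1))² = (9 + (-4 - 5*(0 + 1) + (0 + 1)*8))² = (9 + (-4 - 5*1 + 1*8))² = (9 + (-4 - 5 + 8))² = (9 - 1)² = 8² = 64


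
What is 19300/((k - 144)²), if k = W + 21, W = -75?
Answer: 4825/9801 ≈ 0.49230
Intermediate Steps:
k = -54 (k = -75 + 21 = -54)
19300/((k - 144)²) = 19300/((-54 - 144)²) = 19300/((-198)²) = 19300/39204 = 19300*(1/39204) = 4825/9801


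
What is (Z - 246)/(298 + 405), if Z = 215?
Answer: -31/703 ≈ -0.044097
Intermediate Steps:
(Z - 246)/(298 + 405) = (215 - 246)/(298 + 405) = -31/703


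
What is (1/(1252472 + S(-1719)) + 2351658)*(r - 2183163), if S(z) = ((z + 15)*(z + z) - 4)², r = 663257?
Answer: -61335406085248587722788577/17160121270788 ≈ -3.5743e+12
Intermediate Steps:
S(z) = (-4 + 2*z*(15 + z))² (S(z) = ((15 + z)*(2*z) - 4)² = (2*z*(15 + z) - 4)² = (-4 + 2*z*(15 + z))²)
(1/(1252472 + S(-1719)) + 2351658)*(r - 2183163) = (1/(1252472 + 4*(-2 + (-1719)² + 15*(-1719))²) + 2351658)*(663257 - 2183163) = (1/(1252472 + 4*(-2 + 2954961 - 25785)²) + 2351658)*(-1519906) = (1/(1252472 + 4*2929174²) + 2351658)*(-1519906) = (1/(1252472 + 4*8580060322276) + 2351658)*(-1519906) = (1/(1252472 + 34320241289104) + 2351658)*(-1519906) = (1/34320242541576 + 2351658)*(-1519906) = (80709472934837533009/34320242541576)*(-1519906) = -61335406085248587722788577/17160121270788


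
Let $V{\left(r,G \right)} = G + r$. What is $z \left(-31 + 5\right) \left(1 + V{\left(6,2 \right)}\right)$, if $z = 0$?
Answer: $0$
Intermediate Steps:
$z \left(-31 + 5\right) \left(1 + V{\left(6,2 \right)}\right) = 0 \left(-31 + 5\right) \left(1 + \left(2 + 6\right)\right) = 0 \left(- 26 \left(1 + 8\right)\right) = 0 \left(\left(-26\right) 9\right) = 0 \left(-234\right) = 0$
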